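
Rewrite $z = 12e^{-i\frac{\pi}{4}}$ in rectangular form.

a = r cos θ = 12 * sqrt(2)/2 = 6*sqrt(2)
b = r sin θ = 12 * -sqrt(2)/2 = -6*sqrt(2)
z = 6*sqrt(2) - 6*sqrt(2)i


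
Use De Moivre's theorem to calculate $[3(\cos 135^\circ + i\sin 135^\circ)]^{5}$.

By De Moivre: z^n = r^n(cos(nθ) + i sin(nθ))
= 3^5(cos(5*135°) + i sin(5*135°))
= 243(cos 315° + i sin 315°)
= 243*sqrt(2)/2 - (243*sqrt(2)/2)i


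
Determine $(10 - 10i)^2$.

(a + bi)^2 = a^2 - b^2 + 2abi
= 10^2 - (-10)^2 + 2*10*(-10)i
= -200i


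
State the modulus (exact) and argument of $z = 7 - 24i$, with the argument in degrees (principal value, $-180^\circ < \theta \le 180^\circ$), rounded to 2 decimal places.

|z| = sqrt(7^2 + (-24)^2) = 25
arg(z) = arctan(b/a) = arctan(-24/7) (quadrant-adjusted) = -73.74°


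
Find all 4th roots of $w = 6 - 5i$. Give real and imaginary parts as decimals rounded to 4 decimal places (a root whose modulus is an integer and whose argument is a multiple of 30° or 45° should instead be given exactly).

|w| = sqrt(61) ≈ 7.810250, arg(w) ≈ 320.194429°
Root modulus = sqrt(61)^(1/4) ≈ 1.671730
Root arguments: θ_k = (arg(w) + 360°k)/4 for k = 0, 1, ..., 3
Compute each root as (root modulus)(cos θ_k + i sin θ_k) using full-precision intermediates, then round to 4 decimal places.
Roots: 0.2889 + 1.6466i, -1.6466 + 0.2889i, -0.2889 - 1.6466i, 1.6466 - 0.2889i


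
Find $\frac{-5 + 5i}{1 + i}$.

Multiply numerator and denominator by conjugate (1 - i):
= (-5 + 5i)(1 - i) / (1^2 + 1^2)
= (10i) / 2
= 5i


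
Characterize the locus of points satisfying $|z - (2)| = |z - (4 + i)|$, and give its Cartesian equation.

|z - z1| = |z - z2| means z is equidistant from z1 and z2,
i.e. the perpendicular bisector of the segment from (2, 0) to (4, 1) (midpoint (3, 1/2)).
With z = x + yi, square both sides:
(x - 2)^2 + (y - 0)^2 = (x - 4)^2 + (y - 1)^2
The x^2 and y^2 terms cancel: 4x + 2y = 17 - 4 = 13
Simplify: 4x + 2y = 13
Locus: Perpendicular bisector of the segment from (2, 0) to (4, 1): the line 4x + 2y = 13


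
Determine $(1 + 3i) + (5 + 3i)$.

(1 + 5) + (3 + 3)i = 6 + 6i


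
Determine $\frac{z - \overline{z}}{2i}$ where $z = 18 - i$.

z - conjugate(z) = 2bi
(z - conjugate(z))/(2i) = 2bi/(2i) = b = -1


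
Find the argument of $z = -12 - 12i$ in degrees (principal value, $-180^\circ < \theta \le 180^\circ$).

θ = arctan(b/a) = arctan(-12/-12) (quadrant-adjusted) = -135°


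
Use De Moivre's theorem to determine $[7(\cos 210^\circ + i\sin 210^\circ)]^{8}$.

By De Moivre: z^n = r^n(cos(nθ) + i sin(nθ))
= 7^8(cos(8*210°) + i sin(8*210°))
= 5764801(cos 240° + i sin 240°)
= -5764801/2 - (5764801*sqrt(3)/2)i


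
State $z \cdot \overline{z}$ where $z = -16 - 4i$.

z * conjugate(z) = |z|^2 = a^2 + b^2
= (-16)^2 + (-4)^2 = 272


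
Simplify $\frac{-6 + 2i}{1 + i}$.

Multiply numerator and denominator by conjugate (1 - i):
= (-6 + 2i)(1 - i) / (1^2 + 1^2)
= (-4 + 8i) / 2
= -2 + 4i


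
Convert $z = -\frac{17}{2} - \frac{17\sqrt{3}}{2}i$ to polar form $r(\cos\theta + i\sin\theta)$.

r = |z| = sqrt(a^2 + b^2) = sqrt((-17/2)^2 + (-17*sqrt(3)/2)^2) = sqrt(289/4 + 867/4) = sqrt(289) = 17
θ = arctan(b/a) = arctan(-14.7224/-8.5) (quadrant-adjusted) = 240°
z = 17(cos 240° + i sin 240°)


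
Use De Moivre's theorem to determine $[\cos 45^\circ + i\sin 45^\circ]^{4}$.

By De Moivre: z^n = r^n(cos(nθ) + i sin(nθ))
= 1^4(cos(4*45°) + i sin(4*45°))
= 1(cos 180° + i sin 180°)
= -1


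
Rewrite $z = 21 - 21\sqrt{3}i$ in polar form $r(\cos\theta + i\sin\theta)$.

r = |z| = sqrt(a^2 + b^2) = sqrt((21)^2 + (-21*sqrt(3))^2) = sqrt(441 + 1323) = sqrt(1764) = 42
θ = arctan(b/a) = arctan(-36.3731/21) (quadrant-adjusted) = 300°
z = 42(cos 300° + i sin 300°)


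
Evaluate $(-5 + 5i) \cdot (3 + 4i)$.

(a1*a2 - b1*b2) + (a1*b2 + b1*a2)i
= (-15 - 20) + (-20 + 15)i
= -35 - 5i


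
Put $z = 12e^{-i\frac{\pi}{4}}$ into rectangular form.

a = r cos θ = 12 * sqrt(2)/2 = 6*sqrt(2)
b = r sin θ = 12 * -sqrt(2)/2 = -6*sqrt(2)
z = 6*sqrt(2) - 6*sqrt(2)i


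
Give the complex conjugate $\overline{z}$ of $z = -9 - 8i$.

If z = a + bi, then conjugate(z) = a - bi
conjugate(-9 - 8i) = -9 + 8i


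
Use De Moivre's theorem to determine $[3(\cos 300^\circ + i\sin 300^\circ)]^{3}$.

By De Moivre: z^n = r^n(cos(nθ) + i sin(nθ))
= 3^3(cos(3*300°) + i sin(3*300°))
= 27(cos 180° + i sin 180°)
= -27


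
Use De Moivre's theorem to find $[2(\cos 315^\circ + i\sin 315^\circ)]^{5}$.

By De Moivre: z^n = r^n(cos(nθ) + i sin(nθ))
= 2^5(cos(5*315°) + i sin(5*315°))
= 32(cos 135° + i sin 135°)
= -16*sqrt(2) + 16*sqrt(2)i


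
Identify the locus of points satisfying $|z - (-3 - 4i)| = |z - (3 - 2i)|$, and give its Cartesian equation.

|z - z1| = |z - z2| means z is equidistant from z1 and z2,
i.e. the perpendicular bisector of the segment from (-3, -4) to (3, -2) (midpoint (0, -3)).
With z = x + yi, square both sides:
(x - (-3))^2 + (y - (-4))^2 = (x - 3)^2 + (y - (-2))^2
The x^2 and y^2 terms cancel: 12x + 4y = 13 - 25 = -12
Simplify: 3x + y = -3
Locus: Perpendicular bisector of the segment from (-3, -4) to (3, -2): the line 3x + y = -3


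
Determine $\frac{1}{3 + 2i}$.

Multiply numerator and denominator by conjugate (3 - 2i):
= (1)(3 - 2i) / (3^2 + 2^2)
= (3 - 2i) / 13
= 3/13 - (2/13)i


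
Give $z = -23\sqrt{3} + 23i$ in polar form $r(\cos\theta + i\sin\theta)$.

r = |z| = sqrt(a^2 + b^2) = sqrt((-23*sqrt(3))^2 + (23)^2) = sqrt(1587 + 529) = sqrt(2116) = 46
θ = arctan(b/a) = arctan(23/-39.8372) (quadrant-adjusted) = 150°
z = 46(cos 150° + i sin 150°)


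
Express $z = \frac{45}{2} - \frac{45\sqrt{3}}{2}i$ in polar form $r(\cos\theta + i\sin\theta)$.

r = |z| = sqrt(a^2 + b^2) = sqrt((45/2)^2 + (-45*sqrt(3)/2)^2) = sqrt(2025/4 + 6075/4) = sqrt(2025) = 45
θ = arctan(b/a) = arctan(-38.9711/22.5) (quadrant-adjusted) = 300°
z = 45(cos 300° + i sin 300°)


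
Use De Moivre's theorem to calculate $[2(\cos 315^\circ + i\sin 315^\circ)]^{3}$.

By De Moivre: z^n = r^n(cos(nθ) + i sin(nθ))
= 2^3(cos(3*315°) + i sin(3*315°))
= 8(cos 225° + i sin 225°)
= -4*sqrt(2) - 4*sqrt(2)i


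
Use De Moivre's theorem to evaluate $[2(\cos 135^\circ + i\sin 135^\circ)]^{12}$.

By De Moivre: z^n = r^n(cos(nθ) + i sin(nθ))
= 2^12(cos(12*135°) + i sin(12*135°))
= 4096(cos 180° + i sin 180°)
= -4096


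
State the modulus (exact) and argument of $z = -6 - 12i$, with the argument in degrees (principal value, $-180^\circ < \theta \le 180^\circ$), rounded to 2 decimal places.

|z| = sqrt((-6)^2 + (-12)^2) = sqrt(180)
arg(z) = arctan(b/a) = arctan(-12/-6) (quadrant-adjusted) = -116.57°


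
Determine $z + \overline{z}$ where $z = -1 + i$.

z + conjugate(z) = (a + bi) + (a - bi) = 2a
= 2 * (-1) = -2


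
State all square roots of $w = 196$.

|w| = 196, arg(w) = 0°
Root modulus = 196^(1/2) = 14
Root arguments: θ_k = (0° + 360°k)/2 for k = 0, 1, ..., 1
Roots: 14, -14


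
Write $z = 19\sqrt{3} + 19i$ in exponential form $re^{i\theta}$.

r = |z| = sqrt((19*sqrt(3))^2 + (19)^2) = sqrt(1083 + 361) = sqrt(1444) = 38
θ = arctan(b/a) = arctan(19/32.909) (quadrant-adjusted) = 30° = π/6
z = 38e^(i*π/6)


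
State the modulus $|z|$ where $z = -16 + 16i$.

|z| = sqrt(a^2 + b^2) = sqrt((-16)^2 + 16^2) = sqrt(512) = sqrt(512)


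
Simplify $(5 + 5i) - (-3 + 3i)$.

(5 - (-3)) + (5 - 3)i = 8 + 2i


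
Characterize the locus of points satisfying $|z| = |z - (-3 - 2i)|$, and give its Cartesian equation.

|z - z1| = |z - z2| means z is equidistant from z1 and z2,
i.e. the perpendicular bisector of the segment from (0, 0) to (-3, -2) (midpoint (-3/2, -1)).
With z = x + yi, square both sides:
(x - 0)^2 + (y - 0)^2 = (x - (-3))^2 + (y - (-2))^2
The x^2 and y^2 terms cancel: -6x + (-4)y = 13 - 0 = 13
Simplify: 6x + 4y = -13
Locus: Perpendicular bisector of the segment from (0, 0) to (-3, -2): the line 6x + 4y = -13


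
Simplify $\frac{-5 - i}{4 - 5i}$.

Multiply numerator and denominator by conjugate (4 + 5i):
= (-5 - i)(4 + 5i) / (4^2 + (-5)^2)
= (-15 - 29i) / 41
= -15/41 - (29/41)i


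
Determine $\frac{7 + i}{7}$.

Divisor is real, so divide each part by 7:
= 1 + (1/7)i


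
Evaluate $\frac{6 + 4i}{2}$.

Divisor is real, so divide each part by 2:
= 3 + 2i


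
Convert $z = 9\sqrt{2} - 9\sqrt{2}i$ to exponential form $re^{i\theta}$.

r = |z| = sqrt((9*sqrt(2))^2 + (-9*sqrt(2))^2) = sqrt(162 + 162) = sqrt(324) = 18
θ = arctan(b/a) = arctan(-12.7279/12.7279) (quadrant-adjusted) = -45° = -π/4
z = 18e^(-i*π/4)


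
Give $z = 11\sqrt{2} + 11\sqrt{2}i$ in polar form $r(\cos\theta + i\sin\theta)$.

r = |z| = sqrt(a^2 + b^2) = sqrt((11*sqrt(2))^2 + (11*sqrt(2))^2) = sqrt(242 + 242) = sqrt(484) = 22
θ = arctan(b/a) = arctan(15.5563/15.5563) (quadrant-adjusted) = 45°
z = 22(cos 45° + i sin 45°)


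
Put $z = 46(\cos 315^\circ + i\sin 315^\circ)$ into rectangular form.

a = r cos θ = 46 * sqrt(2)/2 = 23*sqrt(2)
b = r sin θ = 46 * -sqrt(2)/2 = -23*sqrt(2)
z = 23*sqrt(2) - 23*sqrt(2)i


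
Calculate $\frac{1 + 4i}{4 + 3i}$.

Multiply numerator and denominator by conjugate (4 - 3i):
= (1 + 4i)(4 - 3i) / (4^2 + 3^2)
= (16 + 13i) / 25
= 16/25 + (13/25)i


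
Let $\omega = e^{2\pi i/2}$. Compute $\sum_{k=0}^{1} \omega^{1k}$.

Let ζ = ω^1 = e^(2πi·1/2). Since 2 ∤ 1, ζ ≠ 1.
Sum = Σ_{k=0}^{1} ζ^k = (ζ^2 - 1)/(ζ - 1) = (ω^{1·2} - 1)/(ζ - 1) = (1 - 1)/(ζ - 1) = 0


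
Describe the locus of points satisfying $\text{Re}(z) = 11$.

Re(z) = x where z = x + yi; the equation x = 11 is satisfied by all points with that x-coordinate
Locus: Vertical line x = 11


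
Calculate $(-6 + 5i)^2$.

(a + bi)^2 = a^2 - b^2 + 2abi
= (-6)^2 - 5^2 + 2*(-6)*5i
= 11 - 60i


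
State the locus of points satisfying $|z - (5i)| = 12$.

|z - z0| = r describes a circle centered at z0 with radius r
Here z0 = 5i and r = 12
Locus: Circle centered at (0, 5) with radius 12


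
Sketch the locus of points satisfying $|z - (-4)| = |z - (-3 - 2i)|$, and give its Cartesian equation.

|z - z1| = |z - z2| means z is equidistant from z1 and z2,
i.e. the perpendicular bisector of the segment from (-4, 0) to (-3, -2) (midpoint (-7/2, -1)).
With z = x + yi, square both sides:
(x - (-4))^2 + (y - 0)^2 = (x - (-3))^2 + (y - (-2))^2
The x^2 and y^2 terms cancel: 2x + (-4)y = 13 - 16 = -3
Simplify: 2x - 4y = -3
Locus: Perpendicular bisector of the segment from (-4, 0) to (-3, -2): the line 2x - 4y = -3


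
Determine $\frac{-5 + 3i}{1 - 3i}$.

Multiply numerator and denominator by conjugate (1 + 3i):
= (-5 + 3i)(1 + 3i) / (1^2 + (-3)^2)
= (-14 - 12i) / 10
Divide through by 2: (-7 - 6i) / 5
= -7/5 - (6/5)i


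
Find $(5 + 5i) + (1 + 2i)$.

(5 + 1) + (5 + 2)i = 6 + 7i


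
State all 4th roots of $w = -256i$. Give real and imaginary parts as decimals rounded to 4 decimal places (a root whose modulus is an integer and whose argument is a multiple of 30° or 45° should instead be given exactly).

|w| = 256, arg(w) = 270°
Root modulus = 256^(1/4) = 4
Root arguments: θ_k = (270° + 360°k)/4 for k = 0, 1, ..., 3
Compute each root as (root modulus)(cos θ_k + i sin θ_k) using full-precision intermediates, then round to 4 decimal places.
Roots: 1.5307 + 3.6955i, -3.6955 + 1.5307i, -1.5307 - 3.6955i, 3.6955 - 1.5307i


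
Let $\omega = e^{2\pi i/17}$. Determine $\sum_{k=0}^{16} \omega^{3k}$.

Let ζ = ω^3 = e^(2πi·3/17). Since 17 ∤ 3, ζ ≠ 1.
Sum = Σ_{k=0}^{16} ζ^k = (ζ^17 - 1)/(ζ - 1) = (ω^{3·17} - 1)/(ζ - 1) = (1 - 1)/(ζ - 1) = 0


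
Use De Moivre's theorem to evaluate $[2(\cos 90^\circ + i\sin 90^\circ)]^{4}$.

By De Moivre: z^n = r^n(cos(nθ) + i sin(nθ))
= 2^4(cos(4*90°) + i sin(4*90°))
= 16(cos 0° + i sin 0°)
= 16


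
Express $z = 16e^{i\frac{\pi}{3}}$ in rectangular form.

a = r cos θ = 16 * 1/2 = 8
b = r sin θ = 16 * sqrt(3)/2 = 8*sqrt(3)
z = 8 + 8*sqrt(3)i


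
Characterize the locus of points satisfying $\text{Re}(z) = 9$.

Re(z) = x where z = x + yi; the equation x = 9 is satisfied by all points with that x-coordinate
Locus: Vertical line x = 9


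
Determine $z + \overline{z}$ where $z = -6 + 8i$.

z + conjugate(z) = (a + bi) + (a - bi) = 2a
= 2 * (-6) = -12


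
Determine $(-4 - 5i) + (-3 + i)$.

(-4 + (-3)) + (-5 + 1)i = -7 - 4i


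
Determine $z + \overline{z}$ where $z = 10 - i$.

z + conjugate(z) = (a + bi) + (a - bi) = 2a
= 2 * 10 = 20


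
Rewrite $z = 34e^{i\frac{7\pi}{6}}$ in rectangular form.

a = r cos θ = 34 * -sqrt(3)/2 = -17*sqrt(3)
b = r sin θ = 34 * -1/2 = -17
z = -17*sqrt(3) - 17i


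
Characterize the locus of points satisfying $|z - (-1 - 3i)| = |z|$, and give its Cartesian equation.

|z - z1| = |z - z2| means z is equidistant from z1 and z2,
i.e. the perpendicular bisector of the segment from (-1, -3) to (0, 0) (midpoint (-1/2, -3/2)).
With z = x + yi, square both sides:
(x - (-1))^2 + (y - (-3))^2 = (x - 0)^2 + (y - 0)^2
The x^2 and y^2 terms cancel: 2x + 6y = 0 - 10 = -10
Simplify: x + 3y = -5
Locus: Perpendicular bisector of the segment from (-1, -3) to (0, 0): the line x + 3y = -5


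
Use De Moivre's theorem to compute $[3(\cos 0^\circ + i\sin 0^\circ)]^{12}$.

By De Moivre: z^n = r^n(cos(nθ) + i sin(nθ))
= 3^12(cos(12*0°) + i sin(12*0°))
= 531441(cos 0° + i sin 0°)
= 531441


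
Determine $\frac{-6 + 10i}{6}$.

Divisor is real, so divide each part by 6:
= -1 + (5/3)i


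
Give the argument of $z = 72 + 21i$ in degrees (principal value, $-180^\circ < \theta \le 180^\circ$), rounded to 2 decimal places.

θ = arctan(b/a) = arctan(21/72) (quadrant-adjusted) = 16.26°


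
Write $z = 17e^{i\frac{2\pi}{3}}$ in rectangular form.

a = r cos θ = 17 * -1/2 = -17/2
b = r sin θ = 17 * sqrt(3)/2 = 17*sqrt(3)/2
z = -17/2 + (17*sqrt(3)/2)i


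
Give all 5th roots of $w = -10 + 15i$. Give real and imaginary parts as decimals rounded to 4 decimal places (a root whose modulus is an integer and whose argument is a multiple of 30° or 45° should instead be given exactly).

|w| = sqrt(325) ≈ 18.027756, arg(w) ≈ 123.690068°
Root modulus = sqrt(325)^(1/5) ≈ 1.783152
Root arguments: θ_k = (arg(w) + 360°k)/5 for k = 0, 1, ..., 4
Compute each root as (root modulus)(cos θ_k + i sin θ_k) using full-precision intermediates, then round to 4 decimal places.
Roots: 1.6195 + 0.7462i, -0.2092 + 1.7708i, -1.7488 + 0.3482i, -0.8716 - 1.5556i, 1.2101 - 1.3097i


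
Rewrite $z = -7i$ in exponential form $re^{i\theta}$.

r = |z| = sqrt((0)^2 + (-7)^2) = sqrt(0 + 49) = sqrt(49) = 7
a = 0 and b < 0, so z lies on the negative imaginary axis: θ = -90° = -π/2
z = 7e^(-i*π/2)


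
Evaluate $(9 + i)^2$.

(a + bi)^2 = a^2 - b^2 + 2abi
= 9^2 - 1^2 + 2*9*1i
= 80 + 18i


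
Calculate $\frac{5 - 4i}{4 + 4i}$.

Multiply numerator and denominator by conjugate (4 - 4i):
= (5 - 4i)(4 - 4i) / (4^2 + 4^2)
= (4 - 36i) / 32
Divide through by 4: (1 - 9i) / 8
= 1/8 - (9/8)i


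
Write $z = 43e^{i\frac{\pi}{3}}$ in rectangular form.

a = r cos θ = 43 * 1/2 = 43/2
b = r sin θ = 43 * sqrt(3)/2 = 43*sqrt(3)/2
z = 43/2 + (43*sqrt(3)/2)i


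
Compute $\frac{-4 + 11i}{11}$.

Divisor is real, so divide each part by 11:
= -4/11 + i


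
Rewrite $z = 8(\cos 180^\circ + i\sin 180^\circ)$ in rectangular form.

a = r cos θ = 8 * -1 = -8
b = r sin θ = 8 * 0 = 0
z = -8


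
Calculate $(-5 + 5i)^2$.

(a + bi)^2 = a^2 - b^2 + 2abi
= (-5)^2 - 5^2 + 2*(-5)*5i
= -50i


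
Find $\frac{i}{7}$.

Divisor is real, so divide each part by 7:
= 0 + (1/7)i


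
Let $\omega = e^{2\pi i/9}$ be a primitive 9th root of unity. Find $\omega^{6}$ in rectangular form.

ω^6 = e^(2πi·6/9) = e^(i·4π/3)
= cos(4π/3) + i sin(4π/3)
= -1/2 - (sqrt(3)/2)i


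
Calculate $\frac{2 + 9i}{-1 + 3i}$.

Multiply numerator and denominator by conjugate (-1 - 3i):
= (2 + 9i)(-1 - 3i) / ((-1)^2 + 3^2)
= (25 - 15i) / 10
Divide through by 5: (5 - 3i) / 2
= 5/2 - (3/2)i


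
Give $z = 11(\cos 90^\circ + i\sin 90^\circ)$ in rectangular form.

a = r cos θ = 11 * 0 = 0
b = r sin θ = 11 * 1 = 11
z = 11i


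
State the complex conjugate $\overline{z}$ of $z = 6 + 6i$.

If z = a + bi, then conjugate(z) = a - bi
conjugate(6 + 6i) = 6 - 6i


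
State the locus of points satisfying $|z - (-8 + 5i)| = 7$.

|z - z0| = r describes a circle centered at z0 with radius r
Here z0 = -8 + 5i and r = 7
Locus: Circle centered at (-8, 5) with radius 7


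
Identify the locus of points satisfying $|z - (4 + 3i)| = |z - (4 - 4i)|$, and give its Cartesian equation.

|z - z1| = |z - z2| means z is equidistant from z1 and z2,
i.e. the perpendicular bisector of the segment from (4, 3) to (4, -4) (midpoint (4, -1/2)).
With z = x + yi, square both sides:
(x - 4)^2 + (y - 3)^2 = (x - 4)^2 + (y - (-4))^2
The x^2 and y^2 terms cancel: 0x + (-14)y = 32 - 25 = 7
Simplify: y = -1/2
Locus: Perpendicular bisector of the segment from (4, 3) to (4, -4): the line y = -1/2


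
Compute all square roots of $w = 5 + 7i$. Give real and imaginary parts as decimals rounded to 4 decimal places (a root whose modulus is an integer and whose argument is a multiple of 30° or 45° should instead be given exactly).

|w| = sqrt(74) ≈ 8.602325, arg(w) ≈ 54.462322°
Root modulus = sqrt(74)^(1/2) ≈ 2.932972
Root arguments: θ_k = (arg(w) + 360°k)/2 for k = 0, 1, ..., 1
Compute each root as (root modulus)(cos θ_k + i sin θ_k) using full-precision intermediates, then round to 4 decimal places.
Roots: 2.6079 + 1.3421i, -2.6079 - 1.3421i


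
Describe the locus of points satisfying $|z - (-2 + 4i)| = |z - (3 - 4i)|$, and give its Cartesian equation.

|z - z1| = |z - z2| means z is equidistant from z1 and z2,
i.e. the perpendicular bisector of the segment from (-2, 4) to (3, -4) (midpoint (1/2, 0)).
With z = x + yi, square both sides:
(x - (-2))^2 + (y - 4)^2 = (x - 3)^2 + (y - (-4))^2
The x^2 and y^2 terms cancel: 10x + (-16)y = 25 - 20 = 5
Simplify: 10x - 16y = 5
Locus: Perpendicular bisector of the segment from (-2, 4) to (3, -4): the line 10x - 16y = 5


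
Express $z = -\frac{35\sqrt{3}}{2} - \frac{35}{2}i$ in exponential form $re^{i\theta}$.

r = |z| = sqrt((-35*sqrt(3)/2)^2 + (-35/2)^2) = sqrt(3675/4 + 1225/4) = sqrt(1225) = 35
θ = arctan(b/a) = arctan(-17.5/-30.3109) (quadrant-adjusted) = -150° = -5π/6
z = 35e^(-i*5π/6)


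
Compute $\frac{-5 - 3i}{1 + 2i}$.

Multiply numerator and denominator by conjugate (1 - 2i):
= (-5 - 3i)(1 - 2i) / (1^2 + 2^2)
= (-11 + 7i) / 5
= -11/5 + (7/5)i


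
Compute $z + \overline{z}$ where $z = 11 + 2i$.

z + conjugate(z) = (a + bi) + (a - bi) = 2a
= 2 * 11 = 22


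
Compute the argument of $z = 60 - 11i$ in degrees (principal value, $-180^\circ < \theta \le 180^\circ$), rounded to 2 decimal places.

θ = arctan(b/a) = arctan(-11/60) (quadrant-adjusted) = -10.39°


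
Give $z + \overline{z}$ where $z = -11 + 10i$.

z + conjugate(z) = (a + bi) + (a - bi) = 2a
= 2 * (-11) = -22


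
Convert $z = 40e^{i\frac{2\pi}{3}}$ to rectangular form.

a = r cos θ = 40 * -1/2 = -20
b = r sin θ = 40 * sqrt(3)/2 = 20*sqrt(3)
z = -20 + 20*sqrt(3)i


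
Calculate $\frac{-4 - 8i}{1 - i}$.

Multiply numerator and denominator by conjugate (1 + i):
= (-4 - 8i)(1 + i) / (1^2 + (-1)^2)
= (4 - 12i) / 2
= 2 - 6i


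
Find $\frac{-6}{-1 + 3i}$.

Multiply numerator and denominator by conjugate (-1 - 3i):
= (-6)(-1 - 3i) / ((-1)^2 + 3^2)
= (6 + 18i) / 10
Divide through by 2: (3 + 9i) / 5
= 3/5 + (9/5)i


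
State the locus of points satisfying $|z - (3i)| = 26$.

|z - z0| = r describes a circle centered at z0 with radius r
Here z0 = 3i and r = 26
Locus: Circle centered at (0, 3) with radius 26


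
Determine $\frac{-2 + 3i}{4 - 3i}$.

Multiply numerator and denominator by conjugate (4 + 3i):
= (-2 + 3i)(4 + 3i) / (4^2 + (-3)^2)
= (-17 + 6i) / 25
= -17/25 + (6/25)i


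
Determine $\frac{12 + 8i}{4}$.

Divisor is real, so divide each part by 4:
= 3 + 2i


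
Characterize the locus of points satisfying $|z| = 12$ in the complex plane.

|z| = 12 means sqrt(x^2 + y^2) = 12
This is a circle of radius 12 centered at the origin


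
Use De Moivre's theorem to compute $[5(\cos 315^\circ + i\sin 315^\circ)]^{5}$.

By De Moivre: z^n = r^n(cos(nθ) + i sin(nθ))
= 5^5(cos(5*315°) + i sin(5*315°))
= 3125(cos 135° + i sin 135°)
= -3125*sqrt(2)/2 + (3125*sqrt(2)/2)i


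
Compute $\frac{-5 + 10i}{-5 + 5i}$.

Multiply numerator and denominator by conjugate (-5 - 5i):
= (-5 + 10i)(-5 - 5i) / ((-5)^2 + 5^2)
= (75 - 25i) / 50
Divide through by 25: (3 - i) / 2
= 3/2 - (1/2)i


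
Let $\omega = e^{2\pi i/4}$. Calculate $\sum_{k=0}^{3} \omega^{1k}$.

Let ζ = ω^1 = e^(2πi·1/4). Since 4 ∤ 1, ζ ≠ 1.
Sum = Σ_{k=0}^{3} ζ^k = (ζ^4 - 1)/(ζ - 1) = (ω^{1·4} - 1)/(ζ - 1) = (1 - 1)/(ζ - 1) = 0


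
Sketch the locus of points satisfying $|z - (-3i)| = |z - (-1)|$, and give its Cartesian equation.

|z - z1| = |z - z2| means z is equidistant from z1 and z2,
i.e. the perpendicular bisector of the segment from (0, -3) to (-1, 0) (midpoint (-1/2, -3/2)).
With z = x + yi, square both sides:
(x - 0)^2 + (y - (-3))^2 = (x - (-1))^2 + (y - 0)^2
The x^2 and y^2 terms cancel: -2x + 6y = 1 - 9 = -8
Simplify: x - 3y = 4
Locus: Perpendicular bisector of the segment from (0, -3) to (-1, 0): the line x - 3y = 4


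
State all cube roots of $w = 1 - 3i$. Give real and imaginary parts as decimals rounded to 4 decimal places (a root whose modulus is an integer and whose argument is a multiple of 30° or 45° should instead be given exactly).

|w| = sqrt(10) ≈ 3.162278, arg(w) ≈ 288.434949°
Root modulus = sqrt(10)^(1/3) ≈ 1.467799
Root arguments: θ_k = (arg(w) + 360°k)/3 for k = 0, 1, ..., 2
Compute each root as (root modulus)(cos θ_k + i sin θ_k) using full-precision intermediates, then round to 4 decimal places.
Roots: -0.1571 + 1.4594i, -1.1853 - 0.8658i, 1.3424 - 0.5936i


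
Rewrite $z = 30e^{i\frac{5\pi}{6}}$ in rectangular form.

a = r cos θ = 30 * -sqrt(3)/2 = -15*sqrt(3)
b = r sin θ = 30 * 1/2 = 15
z = -15*sqrt(3) + 15i


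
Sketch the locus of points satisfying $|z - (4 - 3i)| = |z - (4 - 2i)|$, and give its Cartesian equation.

|z - z1| = |z - z2| means z is equidistant from z1 and z2,
i.e. the perpendicular bisector of the segment from (4, -3) to (4, -2) (midpoint (4, -5/2)).
With z = x + yi, square both sides:
(x - 4)^2 + (y - (-3))^2 = (x - 4)^2 + (y - (-2))^2
The x^2 and y^2 terms cancel: 0x + 2y = 20 - 25 = -5
Simplify: y = -5/2
Locus: Perpendicular bisector of the segment from (4, -3) to (4, -2): the line y = -5/2


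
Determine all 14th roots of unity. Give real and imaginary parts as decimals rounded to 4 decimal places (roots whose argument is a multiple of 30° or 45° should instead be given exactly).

ω_k = e^(2πik/14) = cos(2πk/14) + i sin(2πk/14) for k = 0, 1, ..., 13
Roots: 1, 0.9010 + 0.4339i, 0.6235 + 0.7818i, 0.2225 + 0.9749i, -0.2225 + 0.9749i, -0.6235 + 0.7818i, -0.9010 + 0.4339i, -1, -0.9010 - 0.4339i, -0.6235 - 0.7818i, -0.2225 - 0.9749i, 0.2225 - 0.9749i, 0.6235 - 0.7818i, 0.9010 - 0.4339i


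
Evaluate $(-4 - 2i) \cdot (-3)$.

(a1*a2 - b1*b2) + (a1*b2 + b1*a2)i
= (12 - 0) + (0 + 6)i
= 12 + 6i


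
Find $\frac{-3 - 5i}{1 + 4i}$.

Multiply numerator and denominator by conjugate (1 - 4i):
= (-3 - 5i)(1 - 4i) / (1^2 + 4^2)
= (-23 + 7i) / 17
= -23/17 + (7/17)i


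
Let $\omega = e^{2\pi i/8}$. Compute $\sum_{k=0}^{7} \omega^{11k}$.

Let ζ = ω^11 = e^(2πi·11/8). Since 8 ∤ 11, ζ ≠ 1.
Sum = Σ_{k=0}^{7} ζ^k = (ζ^8 - 1)/(ζ - 1) = (ω^{11·8} - 1)/(ζ - 1) = (1 - 1)/(ζ - 1) = 0


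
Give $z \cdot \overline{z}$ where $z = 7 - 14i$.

z * conjugate(z) = |z|^2 = a^2 + b^2
= 7^2 + (-14)^2 = 245


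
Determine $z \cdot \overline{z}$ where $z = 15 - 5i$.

z * conjugate(z) = |z|^2 = a^2 + b^2
= 15^2 + (-5)^2 = 250


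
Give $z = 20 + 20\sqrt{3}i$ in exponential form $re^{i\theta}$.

r = |z| = sqrt((20)^2 + (20*sqrt(3))^2) = sqrt(400 + 1200) = sqrt(1600) = 40
θ = arctan(b/a) = arctan(34.641/20) (quadrant-adjusted) = 60° = π/3
z = 40e^(i*π/3)


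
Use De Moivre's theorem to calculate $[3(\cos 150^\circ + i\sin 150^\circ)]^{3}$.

By De Moivre: z^n = r^n(cos(nθ) + i sin(nθ))
= 3^3(cos(3*150°) + i sin(3*150°))
= 27(cos 90° + i sin 90°)
= 27i


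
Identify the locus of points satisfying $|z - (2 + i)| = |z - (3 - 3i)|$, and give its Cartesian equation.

|z - z1| = |z - z2| means z is equidistant from z1 and z2,
i.e. the perpendicular bisector of the segment from (2, 1) to (3, -3) (midpoint (5/2, -1)).
With z = x + yi, square both sides:
(x - 2)^2 + (y - 1)^2 = (x - 3)^2 + (y - (-3))^2
The x^2 and y^2 terms cancel: 2x + (-8)y = 18 - 5 = 13
Simplify: 2x - 8y = 13
Locus: Perpendicular bisector of the segment from (2, 1) to (3, -3): the line 2x - 8y = 13


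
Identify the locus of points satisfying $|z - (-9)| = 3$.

|z - z0| = r describes a circle centered at z0 with radius r
Here z0 = -9 and r = 3
Locus: Circle centered at (-9, 0) with radius 3


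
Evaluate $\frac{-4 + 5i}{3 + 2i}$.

Multiply numerator and denominator by conjugate (3 - 2i):
= (-4 + 5i)(3 - 2i) / (3^2 + 2^2)
= (-2 + 23i) / 13
= -2/13 + (23/13)i


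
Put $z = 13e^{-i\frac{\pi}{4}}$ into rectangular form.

a = r cos θ = 13 * sqrt(2)/2 = 13*sqrt(2)/2
b = r sin θ = 13 * -sqrt(2)/2 = -13*sqrt(2)/2
z = 13*sqrt(2)/2 - (13*sqrt(2)/2)i


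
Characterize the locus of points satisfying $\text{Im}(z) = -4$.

Im(z) = y where z = x + yi; the equation y = -4 is satisfied by all points with that y-coordinate
Locus: Horizontal line y = -4


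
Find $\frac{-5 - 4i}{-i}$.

Multiply numerator and denominator by conjugate (i):
= (-5 - 4i)(i) / (0^2 + (-1)^2)
= (4 - 5i) / 1
= 4 - 5i


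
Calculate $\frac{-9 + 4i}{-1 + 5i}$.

Multiply numerator and denominator by conjugate (-1 - 5i):
= (-9 + 4i)(-1 - 5i) / ((-1)^2 + 5^2)
= (29 + 41i) / 26
= 29/26 + (41/26)i


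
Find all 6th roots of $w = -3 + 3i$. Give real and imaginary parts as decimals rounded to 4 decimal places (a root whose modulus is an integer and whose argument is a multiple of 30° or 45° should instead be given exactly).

|w| = sqrt(18) ≈ 4.242641, arg(w) = 135°
Root modulus = sqrt(18)^(1/6) ≈ 1.272348
Root arguments: θ_k = (135° + 360°k)/6 for k = 0, 1, ..., 5
Compute each root as (root modulus)(cos θ_k + i sin θ_k) using full-precision intermediates, then round to 4 decimal places.
Roots: 1.1755 + 0.4869i, 0.1661 + 1.2615i, -1.0094 + 0.7746i, -1.1755 - 0.4869i, -0.1661 - 1.2615i, 1.0094 - 0.7746i


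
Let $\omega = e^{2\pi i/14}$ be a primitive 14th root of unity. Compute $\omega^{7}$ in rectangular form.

ω^7 = e^(2πi·7/14) = e^(i·1π)
= cos(1π) + i sin(1π)
= -1


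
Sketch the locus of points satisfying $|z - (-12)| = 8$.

|z - z0| = r describes a circle centered at z0 with radius r
Here z0 = -12 and r = 8
Locus: Circle centered at (-12, 0) with radius 8


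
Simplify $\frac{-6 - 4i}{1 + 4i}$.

Multiply numerator and denominator by conjugate (1 - 4i):
= (-6 - 4i)(1 - 4i) / (1^2 + 4^2)
= (-22 + 20i) / 17
= -22/17 + (20/17)i


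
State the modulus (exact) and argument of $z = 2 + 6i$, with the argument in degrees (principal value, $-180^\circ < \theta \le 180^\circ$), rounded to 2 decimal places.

|z| = sqrt(2^2 + 6^2) = sqrt(40)
arg(z) = arctan(b/a) = arctan(6/2) (quadrant-adjusted) = 71.57°


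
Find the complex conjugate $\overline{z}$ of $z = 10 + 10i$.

If z = a + bi, then conjugate(z) = a - bi
conjugate(10 + 10i) = 10 - 10i


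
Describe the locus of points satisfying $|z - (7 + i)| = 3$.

|z - z0| = r describes a circle centered at z0 with radius r
Here z0 = 7 + i and r = 3
Locus: Circle centered at (7, 1) with radius 3


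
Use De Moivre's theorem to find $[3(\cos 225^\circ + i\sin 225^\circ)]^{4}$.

By De Moivre: z^n = r^n(cos(nθ) + i sin(nθ))
= 3^4(cos(4*225°) + i sin(4*225°))
= 81(cos 180° + i sin 180°)
= -81


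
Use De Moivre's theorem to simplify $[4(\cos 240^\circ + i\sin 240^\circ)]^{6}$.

By De Moivre: z^n = r^n(cos(nθ) + i sin(nθ))
= 4^6(cos(6*240°) + i sin(6*240°))
= 4096(cos 0° + i sin 0°)
= 4096


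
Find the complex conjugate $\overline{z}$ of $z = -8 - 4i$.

If z = a + bi, then conjugate(z) = a - bi
conjugate(-8 - 4i) = -8 + 4i


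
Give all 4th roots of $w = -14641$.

|w| = 14641, arg(w) = 180°
Root modulus = 14641^(1/4) = 11
Root arguments: θ_k = (180° + 360°k)/4 for k = 0, 1, ..., 3
Roots: 11*sqrt(2)/2 + (11*sqrt(2)/2)i, -11*sqrt(2)/2 + (11*sqrt(2)/2)i, -11*sqrt(2)/2 - (11*sqrt(2)/2)i, 11*sqrt(2)/2 - (11*sqrt(2)/2)i


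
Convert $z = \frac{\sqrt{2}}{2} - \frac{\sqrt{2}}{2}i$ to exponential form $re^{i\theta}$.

r = |z| = sqrt((sqrt(2)/2)^2 + (-sqrt(2)/2)^2) = sqrt(1/2 + 1/2) = sqrt(1) = 1
θ = arctan(b/a) = arctan(-0.7071/0.7071) (quadrant-adjusted) = -45° = -π/4
z = 1e^(-i*π/4)


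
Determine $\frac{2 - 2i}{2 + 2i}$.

Multiply numerator and denominator by conjugate (2 - 2i):
= (2 - 2i)(2 - 2i) / (2^2 + 2^2)
= (-8i) / 8
= -i


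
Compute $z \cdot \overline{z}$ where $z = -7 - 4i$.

z * conjugate(z) = |z|^2 = a^2 + b^2
= (-7)^2 + (-4)^2 = 65


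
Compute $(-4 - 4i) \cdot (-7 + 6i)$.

(a1*a2 - b1*b2) + (a1*b2 + b1*a2)i
= (28 - (-24)) + (-24 + 28)i
= 52 + 4i


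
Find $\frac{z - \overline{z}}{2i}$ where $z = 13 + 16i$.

z - conjugate(z) = 2bi
(z - conjugate(z))/(2i) = 2bi/(2i) = b = 16


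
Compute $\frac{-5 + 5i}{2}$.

Divisor is real, so divide each part by 2:
= -5/2 + (5/2)i


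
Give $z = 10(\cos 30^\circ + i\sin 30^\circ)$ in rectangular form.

a = r cos θ = 10 * sqrt(3)/2 = 5*sqrt(3)
b = r sin θ = 10 * 1/2 = 5
z = 5*sqrt(3) + 5i


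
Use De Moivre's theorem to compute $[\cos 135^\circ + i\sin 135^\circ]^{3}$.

By De Moivre: z^n = r^n(cos(nθ) + i sin(nθ))
= 1^3(cos(3*135°) + i sin(3*135°))
= 1(cos 45° + i sin 45°)
= sqrt(2)/2 + (sqrt(2)/2)i


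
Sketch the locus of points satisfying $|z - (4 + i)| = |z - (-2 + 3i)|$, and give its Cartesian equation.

|z - z1| = |z - z2| means z is equidistant from z1 and z2,
i.e. the perpendicular bisector of the segment from (4, 1) to (-2, 3) (midpoint (1, 2)).
With z = x + yi, square both sides:
(x - 4)^2 + (y - 1)^2 = (x - (-2))^2 + (y - 3)^2
The x^2 and y^2 terms cancel: -12x + 4y = 13 - 17 = -4
Simplify: 3x - y = 1
Locus: Perpendicular bisector of the segment from (4, 1) to (-2, 3): the line 3x - y = 1


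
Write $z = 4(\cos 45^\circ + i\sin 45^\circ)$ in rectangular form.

a = r cos θ = 4 * sqrt(2)/2 = 2*sqrt(2)
b = r sin θ = 4 * sqrt(2)/2 = 2*sqrt(2)
z = 2*sqrt(2) + 2*sqrt(2)i


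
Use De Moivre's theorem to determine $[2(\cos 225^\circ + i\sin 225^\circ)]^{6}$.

By De Moivre: z^n = r^n(cos(nθ) + i sin(nθ))
= 2^6(cos(6*225°) + i sin(6*225°))
= 64(cos 270° + i sin 270°)
= -64i


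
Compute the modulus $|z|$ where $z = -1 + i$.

|z| = sqrt(a^2 + b^2) = sqrt((-1)^2 + 1^2) = sqrt(2) = sqrt(2)


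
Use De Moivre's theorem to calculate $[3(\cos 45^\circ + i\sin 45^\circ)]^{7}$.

By De Moivre: z^n = r^n(cos(nθ) + i sin(nθ))
= 3^7(cos(7*45°) + i sin(7*45°))
= 2187(cos 315° + i sin 315°)
= 2187*sqrt(2)/2 - (2187*sqrt(2)/2)i


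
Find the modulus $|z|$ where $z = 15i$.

|z| = sqrt(a^2 + b^2) = sqrt(0^2 + 15^2) = sqrt(225) = 15


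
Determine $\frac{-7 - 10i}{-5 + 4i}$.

Multiply numerator and denominator by conjugate (-5 - 4i):
= (-7 - 10i)(-5 - 4i) / ((-5)^2 + 4^2)
= (-5 + 78i) / 41
= -5/41 + (78/41)i


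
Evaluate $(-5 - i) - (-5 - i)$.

(-5 - (-5)) + (-1 - (-1))i = 0


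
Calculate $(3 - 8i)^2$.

(a + bi)^2 = a^2 - b^2 + 2abi
= 3^2 - (-8)^2 + 2*3*(-8)i
= -55 - 48i


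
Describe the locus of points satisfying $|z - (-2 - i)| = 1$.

|z - z0| = r describes a circle centered at z0 with radius r
Here z0 = -2 - i and r = 1
Locus: Circle centered at (-2, -1) with radius 1


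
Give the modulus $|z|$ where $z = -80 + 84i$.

|z| = sqrt(a^2 + b^2) = sqrt((-80)^2 + 84^2) = sqrt(13456) = 116


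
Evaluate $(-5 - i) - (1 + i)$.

(-5 - 1) + (-1 - 1)i = -6 - 2i


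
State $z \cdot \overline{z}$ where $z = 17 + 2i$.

z * conjugate(z) = |z|^2 = a^2 + b^2
= 17^2 + 2^2 = 293


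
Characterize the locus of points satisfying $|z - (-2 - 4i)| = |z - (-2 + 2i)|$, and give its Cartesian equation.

|z - z1| = |z - z2| means z is equidistant from z1 and z2,
i.e. the perpendicular bisector of the segment from (-2, -4) to (-2, 2) (midpoint (-2, -1)).
With z = x + yi, square both sides:
(x - (-2))^2 + (y - (-4))^2 = (x - (-2))^2 + (y - 2)^2
The x^2 and y^2 terms cancel: 0x + 12y = 8 - 20 = -12
Simplify: y = -1
Locus: Perpendicular bisector of the segment from (-2, -4) to (-2, 2): the line y = -1


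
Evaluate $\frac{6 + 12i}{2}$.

Divisor is real, so divide each part by 2:
= 3 + 6i


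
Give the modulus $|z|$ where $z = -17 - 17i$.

|z| = sqrt(a^2 + b^2) = sqrt((-17)^2 + (-17)^2) = sqrt(578) = sqrt(578)


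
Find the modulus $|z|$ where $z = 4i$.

|z| = sqrt(a^2 + b^2) = sqrt(0^2 + 4^2) = sqrt(16) = 4


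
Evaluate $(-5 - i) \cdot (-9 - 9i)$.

(a1*a2 - b1*b2) + (a1*b2 + b1*a2)i
= (45 - 9) + (45 + 9)i
= 36 + 54i


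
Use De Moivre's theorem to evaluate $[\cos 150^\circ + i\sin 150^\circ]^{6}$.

By De Moivre: z^n = r^n(cos(nθ) + i sin(nθ))
= 1^6(cos(6*150°) + i sin(6*150°))
= 1(cos 180° + i sin 180°)
= -1


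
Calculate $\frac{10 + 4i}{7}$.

Divisor is real, so divide each part by 7:
= 10/7 + (4/7)i


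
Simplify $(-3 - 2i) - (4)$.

(-3 - 4) + (-2 - 0)i = -7 - 2i


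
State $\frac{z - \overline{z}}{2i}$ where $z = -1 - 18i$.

z - conjugate(z) = 2bi
(z - conjugate(z))/(2i) = 2bi/(2i) = b = -18


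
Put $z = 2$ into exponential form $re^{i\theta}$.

r = |z| = sqrt((2)^2 + (0)^2) = sqrt(4 + 0) = sqrt(4) = 2
b = 0 and a > 0, so z lies on the positive real axis: θ = 0
z = 2e^(i*0) = 2


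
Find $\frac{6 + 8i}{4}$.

Divisor is real, so divide each part by 4:
= 3/2 + 2i


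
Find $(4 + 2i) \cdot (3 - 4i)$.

(a1*a2 - b1*b2) + (a1*b2 + b1*a2)i
= (12 - (-8)) + (-16 + 6)i
= 20 - 10i


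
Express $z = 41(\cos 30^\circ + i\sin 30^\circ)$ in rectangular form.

a = r cos θ = 41 * sqrt(3)/2 = 41*sqrt(3)/2
b = r sin θ = 41 * 1/2 = 41/2
z = 41*sqrt(3)/2 + (41/2)i


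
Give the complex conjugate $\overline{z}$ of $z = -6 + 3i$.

If z = a + bi, then conjugate(z) = a - bi
conjugate(-6 + 3i) = -6 - 3i


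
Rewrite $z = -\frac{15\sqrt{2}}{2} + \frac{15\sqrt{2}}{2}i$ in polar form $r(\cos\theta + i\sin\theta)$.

r = |z| = sqrt(a^2 + b^2) = sqrt((-15*sqrt(2)/2)^2 + (15*sqrt(2)/2)^2) = sqrt(225/2 + 225/2) = sqrt(225) = 15
θ = arctan(b/a) = arctan(10.6066/-10.6066) (quadrant-adjusted) = 135°
z = 15(cos 135° + i sin 135°)


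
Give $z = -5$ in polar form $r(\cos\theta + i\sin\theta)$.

r = |z| = sqrt(a^2 + b^2) = sqrt((-5)^2 + (0)^2) = sqrt(25 + 0) = sqrt(25) = 5
b = 0 and a < 0, so z lies on the negative real axis: θ = 180°
z = 5(cos 180° + i sin 180°)


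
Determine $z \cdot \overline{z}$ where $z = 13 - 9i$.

z * conjugate(z) = |z|^2 = a^2 + b^2
= 13^2 + (-9)^2 = 250


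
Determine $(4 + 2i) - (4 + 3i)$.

(4 - 4) + (2 - 3)i = -i


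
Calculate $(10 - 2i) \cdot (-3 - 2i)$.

(a1*a2 - b1*b2) + (a1*b2 + b1*a2)i
= (-30 - 4) + (-20 + 6)i
= -34 - 14i


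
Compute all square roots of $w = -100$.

|w| = 100, arg(w) = 180°
Root modulus = 100^(1/2) = 10
Root arguments: θ_k = (180° + 360°k)/2 for k = 0, 1, ..., 1
Roots: 10i, -10i


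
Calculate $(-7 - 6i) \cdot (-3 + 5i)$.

(a1*a2 - b1*b2) + (a1*b2 + b1*a2)i
= (21 - (-30)) + (-35 + 18)i
= 51 - 17i


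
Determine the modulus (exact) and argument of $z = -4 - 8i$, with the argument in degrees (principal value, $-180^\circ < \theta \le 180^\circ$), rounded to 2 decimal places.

|z| = sqrt((-4)^2 + (-8)^2) = sqrt(80)
arg(z) = arctan(b/a) = arctan(-8/-4) (quadrant-adjusted) = -116.57°


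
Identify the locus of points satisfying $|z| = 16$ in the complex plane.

|z| = 16 means sqrt(x^2 + y^2) = 16
This is a circle of radius 16 centered at the origin


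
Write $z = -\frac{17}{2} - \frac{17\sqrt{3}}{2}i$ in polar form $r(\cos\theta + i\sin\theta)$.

r = |z| = sqrt(a^2 + b^2) = sqrt((-17/2)^2 + (-17*sqrt(3)/2)^2) = sqrt(289/4 + 867/4) = sqrt(289) = 17
θ = arctan(b/a) = arctan(-14.7224/-8.5) (quadrant-adjusted) = 240°
z = 17(cos 240° + i sin 240°)


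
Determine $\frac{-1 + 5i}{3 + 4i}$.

Multiply numerator and denominator by conjugate (3 - 4i):
= (-1 + 5i)(3 - 4i) / (3^2 + 4^2)
= (17 + 19i) / 25
= 17/25 + (19/25)i


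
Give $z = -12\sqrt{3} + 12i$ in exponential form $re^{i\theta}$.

r = |z| = sqrt((-12*sqrt(3))^2 + (12)^2) = sqrt(432 + 144) = sqrt(576) = 24
θ = arctan(b/a) = arctan(12/-20.7846) (quadrant-adjusted) = 150° = 5π/6
z = 24e^(i*5π/6)


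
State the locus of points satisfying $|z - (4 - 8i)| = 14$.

|z - z0| = r describes a circle centered at z0 with radius r
Here z0 = 4 - 8i and r = 14
Locus: Circle centered at (4, -8) with radius 14


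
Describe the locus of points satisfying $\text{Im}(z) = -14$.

Im(z) = y where z = x + yi; the equation y = -14 is satisfied by all points with that y-coordinate
Locus: Horizontal line y = -14


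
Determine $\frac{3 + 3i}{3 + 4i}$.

Multiply numerator and denominator by conjugate (3 - 4i):
= (3 + 3i)(3 - 4i) / (3^2 + 4^2)
= (21 - 3i) / 25
= 21/25 - (3/25)i


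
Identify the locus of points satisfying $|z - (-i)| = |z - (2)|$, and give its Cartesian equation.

|z - z1| = |z - z2| means z is equidistant from z1 and z2,
i.e. the perpendicular bisector of the segment from (0, -1) to (2, 0) (midpoint (1, -1/2)).
With z = x + yi, square both sides:
(x - 0)^2 + (y - (-1))^2 = (x - 2)^2 + (y - 0)^2
The x^2 and y^2 terms cancel: 4x + 2y = 4 - 1 = 3
Simplify: 4x + 2y = 3
Locus: Perpendicular bisector of the segment from (0, -1) to (2, 0): the line 4x + 2y = 3


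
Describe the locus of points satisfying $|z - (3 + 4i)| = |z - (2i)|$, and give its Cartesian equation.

|z - z1| = |z - z2| means z is equidistant from z1 and z2,
i.e. the perpendicular bisector of the segment from (3, 4) to (0, 2) (midpoint (3/2, 3)).
With z = x + yi, square both sides:
(x - 3)^2 + (y - 4)^2 = (x - 0)^2 + (y - 2)^2
The x^2 and y^2 terms cancel: -6x + (-4)y = 4 - 25 = -21
Simplify: 6x + 4y = 21
Locus: Perpendicular bisector of the segment from (3, 4) to (0, 2): the line 6x + 4y = 21


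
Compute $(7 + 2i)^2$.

(a + bi)^2 = a^2 - b^2 + 2abi
= 7^2 - 2^2 + 2*7*2i
= 45 + 28i


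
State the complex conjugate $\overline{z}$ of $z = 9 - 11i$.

If z = a + bi, then conjugate(z) = a - bi
conjugate(9 - 11i) = 9 + 11i


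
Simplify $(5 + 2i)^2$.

(a + bi)^2 = a^2 - b^2 + 2abi
= 5^2 - 2^2 + 2*5*2i
= 21 + 20i


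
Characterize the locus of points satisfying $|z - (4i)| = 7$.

|z - z0| = r describes a circle centered at z0 with radius r
Here z0 = 4i and r = 7
Locus: Circle centered at (0, 4) with radius 7


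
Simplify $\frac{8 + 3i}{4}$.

Divisor is real, so divide each part by 4:
= 2 + (3/4)i


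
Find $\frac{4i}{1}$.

Divisor is real, so divide each part by 1:
= 4i


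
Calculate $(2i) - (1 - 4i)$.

(0 - 1) + (2 - (-4))i = -1 + 6i


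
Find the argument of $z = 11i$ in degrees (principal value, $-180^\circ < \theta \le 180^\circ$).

a = 0 and b > 0, so z lies on the positive imaginary axis: θ = 90°


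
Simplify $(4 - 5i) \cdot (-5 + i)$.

(a1*a2 - b1*b2) + (a1*b2 + b1*a2)i
= (-20 - (-5)) + (4 + 25)i
= -15 + 29i
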